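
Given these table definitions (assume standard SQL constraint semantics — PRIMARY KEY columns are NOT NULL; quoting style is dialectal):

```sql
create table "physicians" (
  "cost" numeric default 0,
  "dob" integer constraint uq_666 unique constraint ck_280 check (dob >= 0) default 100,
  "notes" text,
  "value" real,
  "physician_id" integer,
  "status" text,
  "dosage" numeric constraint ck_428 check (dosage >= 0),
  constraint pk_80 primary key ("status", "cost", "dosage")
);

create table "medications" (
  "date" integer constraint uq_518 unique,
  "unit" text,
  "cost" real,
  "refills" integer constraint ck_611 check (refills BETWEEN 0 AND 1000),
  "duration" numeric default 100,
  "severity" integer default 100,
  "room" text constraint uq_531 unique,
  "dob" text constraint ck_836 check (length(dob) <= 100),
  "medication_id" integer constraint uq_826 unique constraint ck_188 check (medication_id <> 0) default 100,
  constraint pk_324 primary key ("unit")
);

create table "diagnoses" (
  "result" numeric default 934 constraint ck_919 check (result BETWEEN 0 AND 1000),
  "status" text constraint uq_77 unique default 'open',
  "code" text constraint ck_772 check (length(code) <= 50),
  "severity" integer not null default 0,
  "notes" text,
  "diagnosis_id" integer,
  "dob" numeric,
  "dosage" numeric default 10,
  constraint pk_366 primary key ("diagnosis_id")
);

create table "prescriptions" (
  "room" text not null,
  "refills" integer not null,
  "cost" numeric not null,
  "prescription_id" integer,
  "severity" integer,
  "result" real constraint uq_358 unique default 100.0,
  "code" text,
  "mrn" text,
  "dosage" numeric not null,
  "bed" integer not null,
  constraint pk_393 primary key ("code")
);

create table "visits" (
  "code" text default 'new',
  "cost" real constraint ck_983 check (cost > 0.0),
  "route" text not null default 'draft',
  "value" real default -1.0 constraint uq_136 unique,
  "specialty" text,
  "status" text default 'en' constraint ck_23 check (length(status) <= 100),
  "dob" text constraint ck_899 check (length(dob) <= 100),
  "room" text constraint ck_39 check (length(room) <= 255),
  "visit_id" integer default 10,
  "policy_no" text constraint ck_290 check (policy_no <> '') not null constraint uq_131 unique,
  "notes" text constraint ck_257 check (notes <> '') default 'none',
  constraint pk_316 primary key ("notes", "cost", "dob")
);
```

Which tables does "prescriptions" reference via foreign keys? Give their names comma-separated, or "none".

none

No column in prescriptions has a REFERENCES clause.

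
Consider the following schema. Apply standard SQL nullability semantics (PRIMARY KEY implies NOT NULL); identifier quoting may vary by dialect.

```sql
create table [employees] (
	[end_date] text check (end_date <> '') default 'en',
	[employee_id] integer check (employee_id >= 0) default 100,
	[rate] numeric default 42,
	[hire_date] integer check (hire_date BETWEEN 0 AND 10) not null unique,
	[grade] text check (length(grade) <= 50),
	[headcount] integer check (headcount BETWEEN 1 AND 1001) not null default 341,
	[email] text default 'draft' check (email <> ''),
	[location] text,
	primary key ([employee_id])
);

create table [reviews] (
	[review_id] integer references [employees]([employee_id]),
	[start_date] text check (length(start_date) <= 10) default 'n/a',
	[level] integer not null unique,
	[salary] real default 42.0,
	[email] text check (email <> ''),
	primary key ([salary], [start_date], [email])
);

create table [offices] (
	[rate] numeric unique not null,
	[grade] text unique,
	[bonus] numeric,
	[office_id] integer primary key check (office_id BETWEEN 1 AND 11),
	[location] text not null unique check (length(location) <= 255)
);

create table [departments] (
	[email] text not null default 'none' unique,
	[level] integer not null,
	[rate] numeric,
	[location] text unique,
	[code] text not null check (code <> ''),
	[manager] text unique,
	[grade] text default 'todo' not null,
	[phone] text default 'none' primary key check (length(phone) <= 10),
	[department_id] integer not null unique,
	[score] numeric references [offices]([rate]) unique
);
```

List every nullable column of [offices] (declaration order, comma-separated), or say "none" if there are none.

- rate: declared NOT NULL → not nullable.
- grade: UNIQUE does not imply NOT NULL → nullable.
- bonus: no NOT NULL constraint applies → nullable.
- office_id: part of the PRIMARY KEY, which implies NOT NULL → not nullable.
- location: declared NOT NULL → not nullable.

grade, bonus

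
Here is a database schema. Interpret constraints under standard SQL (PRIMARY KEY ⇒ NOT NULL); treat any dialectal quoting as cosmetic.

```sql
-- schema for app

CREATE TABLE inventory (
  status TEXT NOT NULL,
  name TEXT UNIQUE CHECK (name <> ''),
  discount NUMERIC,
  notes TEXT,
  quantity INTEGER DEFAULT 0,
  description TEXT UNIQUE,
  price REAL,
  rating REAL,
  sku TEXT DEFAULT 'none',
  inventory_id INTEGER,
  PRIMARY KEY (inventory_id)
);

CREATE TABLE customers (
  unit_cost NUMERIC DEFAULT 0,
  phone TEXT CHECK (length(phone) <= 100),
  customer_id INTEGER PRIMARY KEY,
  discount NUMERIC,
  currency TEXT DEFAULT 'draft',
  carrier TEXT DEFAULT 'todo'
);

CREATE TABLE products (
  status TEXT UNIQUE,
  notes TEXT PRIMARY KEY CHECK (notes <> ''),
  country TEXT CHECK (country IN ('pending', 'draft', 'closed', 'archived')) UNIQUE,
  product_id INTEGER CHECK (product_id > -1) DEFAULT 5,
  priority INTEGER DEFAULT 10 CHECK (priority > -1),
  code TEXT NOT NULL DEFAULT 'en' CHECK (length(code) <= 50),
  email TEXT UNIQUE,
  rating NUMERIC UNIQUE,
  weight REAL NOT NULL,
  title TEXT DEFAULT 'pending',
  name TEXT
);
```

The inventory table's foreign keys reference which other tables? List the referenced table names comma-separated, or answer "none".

No column in inventory has a REFERENCES clause.

none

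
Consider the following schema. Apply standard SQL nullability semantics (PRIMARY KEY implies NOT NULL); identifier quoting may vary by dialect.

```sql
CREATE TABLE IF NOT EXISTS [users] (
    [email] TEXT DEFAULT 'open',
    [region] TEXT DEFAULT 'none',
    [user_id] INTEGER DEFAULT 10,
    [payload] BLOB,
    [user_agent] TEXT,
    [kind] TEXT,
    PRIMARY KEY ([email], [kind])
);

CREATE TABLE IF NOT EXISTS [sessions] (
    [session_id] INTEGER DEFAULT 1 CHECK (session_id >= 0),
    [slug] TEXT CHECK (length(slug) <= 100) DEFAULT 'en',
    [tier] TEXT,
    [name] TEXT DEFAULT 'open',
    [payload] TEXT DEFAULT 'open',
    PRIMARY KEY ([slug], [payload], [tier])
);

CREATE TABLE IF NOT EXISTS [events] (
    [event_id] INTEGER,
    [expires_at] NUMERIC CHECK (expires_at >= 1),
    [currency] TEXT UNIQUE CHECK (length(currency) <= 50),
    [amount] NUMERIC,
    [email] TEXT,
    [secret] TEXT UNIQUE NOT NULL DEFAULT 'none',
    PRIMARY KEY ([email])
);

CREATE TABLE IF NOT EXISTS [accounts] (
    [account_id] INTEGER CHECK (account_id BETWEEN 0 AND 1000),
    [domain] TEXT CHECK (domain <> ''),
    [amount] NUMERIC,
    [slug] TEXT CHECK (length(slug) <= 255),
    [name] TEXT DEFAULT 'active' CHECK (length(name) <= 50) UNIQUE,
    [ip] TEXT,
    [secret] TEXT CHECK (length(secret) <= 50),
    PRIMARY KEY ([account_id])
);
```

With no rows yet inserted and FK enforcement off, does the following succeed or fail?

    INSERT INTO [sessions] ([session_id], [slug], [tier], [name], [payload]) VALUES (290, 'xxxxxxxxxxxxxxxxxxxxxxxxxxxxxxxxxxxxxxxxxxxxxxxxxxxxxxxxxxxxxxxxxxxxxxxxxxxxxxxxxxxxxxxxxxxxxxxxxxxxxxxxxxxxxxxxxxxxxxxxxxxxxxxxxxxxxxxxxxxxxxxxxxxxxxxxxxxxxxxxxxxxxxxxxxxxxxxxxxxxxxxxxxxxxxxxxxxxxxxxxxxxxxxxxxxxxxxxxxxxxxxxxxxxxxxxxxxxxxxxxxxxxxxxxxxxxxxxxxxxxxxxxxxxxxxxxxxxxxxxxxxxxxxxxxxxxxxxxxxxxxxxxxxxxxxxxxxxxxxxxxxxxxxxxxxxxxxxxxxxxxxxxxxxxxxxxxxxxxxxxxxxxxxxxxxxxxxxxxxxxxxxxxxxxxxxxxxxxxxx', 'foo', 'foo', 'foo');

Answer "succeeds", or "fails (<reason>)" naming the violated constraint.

fails (CHECK on slug)

The value 'xxxxxxxxxxxxxxxxxxxxxxxxxxxxxxxxxxxxxxxxxxxxxxxxxxxxxxxxxxxxxxxxxxxxxxxxxxxxxxxxxxxxxxxxxxxxxxxxxxxxxxxxxxxxxxxxxxxxxxxxxxxxxxxxxxxxxxxxxxxxxxxxxxxxxxxxxxxxxxxxxxxxxxxxxxxxxxxxxxxxxxxxxxxxxxxxxxxxxxxxxxxxxxxxxxxxxxxxxxxxxxxxxxxxxxxxxxxxxxxxxxxxxxxxxxxxxxxxxxxxxxxxxxxxxxxxxxxxxxxxxxxxxxxxxxxxxxxxxxxxxxxxxxxxxxxxxxxxxxxxxxxxxxxxxxxxxxxxxxxxxxxxxxxxxxxxxxxxxxxxxxxxxxxxxxxxxxxxxxxxxxxxxxxxxxxxxxxxxxxx' for slug violates CHECK (length(slug) <= 100).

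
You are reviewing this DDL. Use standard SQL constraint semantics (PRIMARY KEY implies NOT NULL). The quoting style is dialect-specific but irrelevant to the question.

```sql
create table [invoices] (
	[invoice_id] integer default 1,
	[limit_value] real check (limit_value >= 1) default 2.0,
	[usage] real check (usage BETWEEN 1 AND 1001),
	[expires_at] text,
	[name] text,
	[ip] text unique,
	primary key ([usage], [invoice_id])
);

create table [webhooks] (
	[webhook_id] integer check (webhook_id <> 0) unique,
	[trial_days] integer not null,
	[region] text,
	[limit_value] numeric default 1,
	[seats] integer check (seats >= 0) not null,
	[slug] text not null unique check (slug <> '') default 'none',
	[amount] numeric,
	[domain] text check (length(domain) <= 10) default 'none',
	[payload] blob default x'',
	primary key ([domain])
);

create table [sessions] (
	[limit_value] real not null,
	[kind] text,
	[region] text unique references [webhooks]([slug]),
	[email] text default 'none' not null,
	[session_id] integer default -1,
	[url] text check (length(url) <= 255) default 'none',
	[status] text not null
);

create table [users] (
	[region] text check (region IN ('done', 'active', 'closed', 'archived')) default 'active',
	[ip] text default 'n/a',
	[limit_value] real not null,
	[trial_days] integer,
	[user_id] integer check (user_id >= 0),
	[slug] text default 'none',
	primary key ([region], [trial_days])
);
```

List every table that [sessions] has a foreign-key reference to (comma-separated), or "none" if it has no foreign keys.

- region REFERENCES webhooks(slug).

webhooks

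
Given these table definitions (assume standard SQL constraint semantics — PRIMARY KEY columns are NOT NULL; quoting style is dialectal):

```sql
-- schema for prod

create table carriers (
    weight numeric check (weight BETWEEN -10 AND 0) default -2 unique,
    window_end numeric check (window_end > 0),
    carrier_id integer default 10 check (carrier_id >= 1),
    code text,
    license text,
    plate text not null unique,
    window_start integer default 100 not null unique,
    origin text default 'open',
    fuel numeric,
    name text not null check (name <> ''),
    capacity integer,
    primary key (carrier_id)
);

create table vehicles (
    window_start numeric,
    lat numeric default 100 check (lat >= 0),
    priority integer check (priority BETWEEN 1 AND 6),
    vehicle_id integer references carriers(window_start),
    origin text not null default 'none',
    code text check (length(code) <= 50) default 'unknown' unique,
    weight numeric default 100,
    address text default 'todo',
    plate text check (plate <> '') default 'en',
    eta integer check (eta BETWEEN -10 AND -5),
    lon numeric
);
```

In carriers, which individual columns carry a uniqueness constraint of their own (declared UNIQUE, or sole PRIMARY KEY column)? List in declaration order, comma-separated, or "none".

weight, carrier_id, plate, window_start

- weight: declared UNIQUE → unique.
- window_end: no UNIQUE or single-column PK constraint.
- carrier_id: single-column PRIMARY KEY → unique.
- code: no UNIQUE or single-column PK constraint.
- license: no UNIQUE or single-column PK constraint.
- plate: declared UNIQUE → unique.
- window_start: declared UNIQUE → unique.
- origin: no UNIQUE or single-column PK constraint.
- fuel: no UNIQUE or single-column PK constraint.
- name: no UNIQUE or single-column PK constraint.
- capacity: no UNIQUE or single-column PK constraint.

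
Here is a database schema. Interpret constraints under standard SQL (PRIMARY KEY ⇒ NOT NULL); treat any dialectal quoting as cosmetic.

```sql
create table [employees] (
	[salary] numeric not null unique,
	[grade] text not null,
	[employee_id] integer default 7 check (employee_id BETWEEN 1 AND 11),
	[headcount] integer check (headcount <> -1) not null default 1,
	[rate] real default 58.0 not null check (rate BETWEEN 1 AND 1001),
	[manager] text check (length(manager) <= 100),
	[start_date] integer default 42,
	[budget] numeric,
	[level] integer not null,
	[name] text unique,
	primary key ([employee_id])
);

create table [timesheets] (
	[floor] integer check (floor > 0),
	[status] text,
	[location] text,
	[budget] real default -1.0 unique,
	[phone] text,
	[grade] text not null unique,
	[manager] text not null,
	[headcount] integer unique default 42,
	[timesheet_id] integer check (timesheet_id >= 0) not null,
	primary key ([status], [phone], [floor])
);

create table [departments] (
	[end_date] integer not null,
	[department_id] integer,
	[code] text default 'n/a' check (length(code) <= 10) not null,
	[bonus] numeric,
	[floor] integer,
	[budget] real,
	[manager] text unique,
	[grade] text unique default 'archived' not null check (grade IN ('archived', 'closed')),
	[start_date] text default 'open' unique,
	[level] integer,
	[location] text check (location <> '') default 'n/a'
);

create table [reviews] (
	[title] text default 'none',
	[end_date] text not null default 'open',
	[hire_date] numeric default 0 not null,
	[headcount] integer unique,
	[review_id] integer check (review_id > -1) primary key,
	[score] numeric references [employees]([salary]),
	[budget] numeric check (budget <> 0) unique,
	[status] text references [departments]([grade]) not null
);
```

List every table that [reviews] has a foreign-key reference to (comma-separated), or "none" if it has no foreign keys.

- score REFERENCES employees(salary).
- status REFERENCES departments(grade).

employees, departments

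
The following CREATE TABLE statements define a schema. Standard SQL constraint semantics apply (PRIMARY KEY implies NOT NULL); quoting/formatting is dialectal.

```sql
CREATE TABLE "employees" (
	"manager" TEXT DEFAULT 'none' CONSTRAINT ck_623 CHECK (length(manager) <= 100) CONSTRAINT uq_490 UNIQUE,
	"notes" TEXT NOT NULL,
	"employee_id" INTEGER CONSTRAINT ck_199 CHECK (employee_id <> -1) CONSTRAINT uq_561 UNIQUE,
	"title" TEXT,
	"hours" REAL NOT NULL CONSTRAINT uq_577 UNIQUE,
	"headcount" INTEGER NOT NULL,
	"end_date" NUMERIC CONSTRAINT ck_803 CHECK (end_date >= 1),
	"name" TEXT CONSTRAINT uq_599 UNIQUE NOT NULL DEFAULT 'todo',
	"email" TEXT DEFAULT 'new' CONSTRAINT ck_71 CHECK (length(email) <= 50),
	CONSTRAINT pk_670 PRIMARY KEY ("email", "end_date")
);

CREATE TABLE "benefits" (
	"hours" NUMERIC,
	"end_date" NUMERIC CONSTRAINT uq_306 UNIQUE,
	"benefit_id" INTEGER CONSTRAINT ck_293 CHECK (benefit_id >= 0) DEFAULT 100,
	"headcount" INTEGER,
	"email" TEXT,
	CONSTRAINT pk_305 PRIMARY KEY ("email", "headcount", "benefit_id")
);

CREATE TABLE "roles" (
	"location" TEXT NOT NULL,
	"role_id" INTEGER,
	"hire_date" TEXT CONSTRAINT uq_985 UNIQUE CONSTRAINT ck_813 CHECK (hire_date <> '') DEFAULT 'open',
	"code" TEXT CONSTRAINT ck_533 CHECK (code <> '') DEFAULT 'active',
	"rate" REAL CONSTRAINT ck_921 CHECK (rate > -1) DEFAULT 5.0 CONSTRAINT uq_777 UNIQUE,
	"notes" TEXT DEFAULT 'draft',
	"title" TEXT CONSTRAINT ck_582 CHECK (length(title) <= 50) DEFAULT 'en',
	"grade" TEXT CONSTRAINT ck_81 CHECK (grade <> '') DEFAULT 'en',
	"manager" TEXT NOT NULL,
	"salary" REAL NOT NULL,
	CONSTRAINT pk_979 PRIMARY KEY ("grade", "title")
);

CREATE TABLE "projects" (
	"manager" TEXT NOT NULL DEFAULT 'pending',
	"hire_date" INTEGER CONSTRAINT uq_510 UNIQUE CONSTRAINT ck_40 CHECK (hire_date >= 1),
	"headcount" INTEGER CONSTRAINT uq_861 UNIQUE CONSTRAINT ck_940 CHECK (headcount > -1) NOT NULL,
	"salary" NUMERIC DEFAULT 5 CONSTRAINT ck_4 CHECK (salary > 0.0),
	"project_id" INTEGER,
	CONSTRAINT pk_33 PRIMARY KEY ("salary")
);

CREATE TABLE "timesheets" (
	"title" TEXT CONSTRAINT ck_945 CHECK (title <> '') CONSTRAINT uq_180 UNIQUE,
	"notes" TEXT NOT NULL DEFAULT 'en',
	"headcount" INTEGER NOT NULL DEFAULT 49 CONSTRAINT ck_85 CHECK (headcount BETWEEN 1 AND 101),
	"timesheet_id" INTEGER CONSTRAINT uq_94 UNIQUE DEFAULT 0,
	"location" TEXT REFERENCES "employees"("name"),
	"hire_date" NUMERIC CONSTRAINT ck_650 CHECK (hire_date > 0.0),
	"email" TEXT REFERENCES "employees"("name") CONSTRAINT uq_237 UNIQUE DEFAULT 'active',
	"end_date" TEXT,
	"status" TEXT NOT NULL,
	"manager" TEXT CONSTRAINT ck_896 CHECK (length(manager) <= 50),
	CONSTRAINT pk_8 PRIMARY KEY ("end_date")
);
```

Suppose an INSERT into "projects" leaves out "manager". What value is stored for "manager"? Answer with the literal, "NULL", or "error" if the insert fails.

manager has an explicit DEFAULT 'pending'.
When the column is omitted from an INSERT, that default is used.

'pending'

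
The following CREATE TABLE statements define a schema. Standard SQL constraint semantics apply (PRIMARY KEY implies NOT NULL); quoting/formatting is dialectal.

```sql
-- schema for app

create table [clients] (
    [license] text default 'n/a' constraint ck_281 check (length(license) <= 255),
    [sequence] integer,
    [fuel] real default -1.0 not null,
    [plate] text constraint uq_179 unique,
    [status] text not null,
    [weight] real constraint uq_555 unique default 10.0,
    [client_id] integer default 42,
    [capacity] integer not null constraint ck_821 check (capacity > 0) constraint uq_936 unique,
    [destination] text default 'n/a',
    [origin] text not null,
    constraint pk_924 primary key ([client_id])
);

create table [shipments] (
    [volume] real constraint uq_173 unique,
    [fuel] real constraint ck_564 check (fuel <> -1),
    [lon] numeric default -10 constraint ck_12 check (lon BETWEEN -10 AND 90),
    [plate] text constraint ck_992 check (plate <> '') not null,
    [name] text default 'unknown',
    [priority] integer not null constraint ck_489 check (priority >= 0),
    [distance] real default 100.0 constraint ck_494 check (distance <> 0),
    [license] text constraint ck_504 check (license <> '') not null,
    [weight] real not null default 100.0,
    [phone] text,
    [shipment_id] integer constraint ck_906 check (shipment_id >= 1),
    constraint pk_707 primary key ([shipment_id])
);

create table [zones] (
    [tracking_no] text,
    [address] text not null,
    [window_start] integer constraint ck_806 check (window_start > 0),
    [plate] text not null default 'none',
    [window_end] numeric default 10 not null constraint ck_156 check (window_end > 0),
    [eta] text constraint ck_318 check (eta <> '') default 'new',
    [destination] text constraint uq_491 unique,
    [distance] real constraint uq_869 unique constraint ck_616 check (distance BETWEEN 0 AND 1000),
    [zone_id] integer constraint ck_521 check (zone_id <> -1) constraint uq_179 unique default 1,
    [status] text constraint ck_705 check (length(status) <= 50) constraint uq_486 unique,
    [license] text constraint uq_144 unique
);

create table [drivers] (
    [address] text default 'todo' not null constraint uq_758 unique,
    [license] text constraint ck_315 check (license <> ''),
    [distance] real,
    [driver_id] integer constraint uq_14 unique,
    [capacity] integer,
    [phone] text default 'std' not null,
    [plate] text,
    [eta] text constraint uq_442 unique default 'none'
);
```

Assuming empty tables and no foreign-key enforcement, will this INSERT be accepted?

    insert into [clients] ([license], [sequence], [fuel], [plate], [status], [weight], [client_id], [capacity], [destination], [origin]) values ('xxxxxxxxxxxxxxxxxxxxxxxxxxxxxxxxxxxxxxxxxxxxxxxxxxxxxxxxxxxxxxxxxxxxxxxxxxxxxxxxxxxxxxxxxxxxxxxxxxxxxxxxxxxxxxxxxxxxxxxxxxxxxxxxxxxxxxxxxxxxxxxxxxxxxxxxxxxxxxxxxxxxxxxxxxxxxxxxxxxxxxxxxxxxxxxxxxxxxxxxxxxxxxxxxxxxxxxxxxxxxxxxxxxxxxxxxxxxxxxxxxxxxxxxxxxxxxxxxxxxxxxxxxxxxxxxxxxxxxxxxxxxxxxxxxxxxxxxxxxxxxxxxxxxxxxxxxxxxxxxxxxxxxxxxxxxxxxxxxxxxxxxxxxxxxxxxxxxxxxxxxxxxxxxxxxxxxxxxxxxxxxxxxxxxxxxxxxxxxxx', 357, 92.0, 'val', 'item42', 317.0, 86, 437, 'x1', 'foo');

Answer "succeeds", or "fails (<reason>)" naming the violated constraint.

fails (CHECK on license)

The value 'xxxxxxxxxxxxxxxxxxxxxxxxxxxxxxxxxxxxxxxxxxxxxxxxxxxxxxxxxxxxxxxxxxxxxxxxxxxxxxxxxxxxxxxxxxxxxxxxxxxxxxxxxxxxxxxxxxxxxxxxxxxxxxxxxxxxxxxxxxxxxxxxxxxxxxxxxxxxxxxxxxxxxxxxxxxxxxxxxxxxxxxxxxxxxxxxxxxxxxxxxxxxxxxxxxxxxxxxxxxxxxxxxxxxxxxxxxxxxxxxxxxxxxxxxxxxxxxxxxxxxxxxxxxxxxxxxxxxxxxxxxxxxxxxxxxxxxxxxxxxxxxxxxxxxxxxxxxxxxxxxxxxxxxxxxxxxxxxxxxxxxxxxxxxxxxxxxxxxxxxxxxxxxxxxxxxxxxxxxxxxxxxxxxxxxxxxxxxxxxx' for license violates CHECK (length(license) <= 255).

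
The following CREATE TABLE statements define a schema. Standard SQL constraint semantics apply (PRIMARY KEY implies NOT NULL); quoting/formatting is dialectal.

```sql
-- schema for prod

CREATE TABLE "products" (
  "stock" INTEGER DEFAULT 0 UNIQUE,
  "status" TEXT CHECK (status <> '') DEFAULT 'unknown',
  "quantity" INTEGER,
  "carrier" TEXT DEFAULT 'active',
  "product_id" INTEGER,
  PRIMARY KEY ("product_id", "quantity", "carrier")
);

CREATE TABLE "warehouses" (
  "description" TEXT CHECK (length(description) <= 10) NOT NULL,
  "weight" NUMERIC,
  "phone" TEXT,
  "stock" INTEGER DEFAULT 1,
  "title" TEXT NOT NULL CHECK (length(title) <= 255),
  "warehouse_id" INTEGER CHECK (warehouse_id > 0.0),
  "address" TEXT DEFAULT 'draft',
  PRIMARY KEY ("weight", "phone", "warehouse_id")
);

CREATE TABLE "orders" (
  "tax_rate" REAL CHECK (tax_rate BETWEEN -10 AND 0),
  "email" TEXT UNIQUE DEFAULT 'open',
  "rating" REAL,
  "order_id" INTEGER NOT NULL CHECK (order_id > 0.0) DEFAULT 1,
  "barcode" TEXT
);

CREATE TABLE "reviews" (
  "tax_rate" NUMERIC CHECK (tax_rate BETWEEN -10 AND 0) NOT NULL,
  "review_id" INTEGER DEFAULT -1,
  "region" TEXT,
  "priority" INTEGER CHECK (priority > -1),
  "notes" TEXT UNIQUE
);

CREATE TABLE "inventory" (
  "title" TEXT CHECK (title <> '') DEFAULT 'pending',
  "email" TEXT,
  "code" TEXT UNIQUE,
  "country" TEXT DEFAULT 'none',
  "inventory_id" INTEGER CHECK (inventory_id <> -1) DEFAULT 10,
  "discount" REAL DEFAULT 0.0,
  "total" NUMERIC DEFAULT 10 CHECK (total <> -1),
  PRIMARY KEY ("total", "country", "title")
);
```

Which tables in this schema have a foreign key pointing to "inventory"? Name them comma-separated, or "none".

none

No REFERENCES clause anywhere in the schema names inventory.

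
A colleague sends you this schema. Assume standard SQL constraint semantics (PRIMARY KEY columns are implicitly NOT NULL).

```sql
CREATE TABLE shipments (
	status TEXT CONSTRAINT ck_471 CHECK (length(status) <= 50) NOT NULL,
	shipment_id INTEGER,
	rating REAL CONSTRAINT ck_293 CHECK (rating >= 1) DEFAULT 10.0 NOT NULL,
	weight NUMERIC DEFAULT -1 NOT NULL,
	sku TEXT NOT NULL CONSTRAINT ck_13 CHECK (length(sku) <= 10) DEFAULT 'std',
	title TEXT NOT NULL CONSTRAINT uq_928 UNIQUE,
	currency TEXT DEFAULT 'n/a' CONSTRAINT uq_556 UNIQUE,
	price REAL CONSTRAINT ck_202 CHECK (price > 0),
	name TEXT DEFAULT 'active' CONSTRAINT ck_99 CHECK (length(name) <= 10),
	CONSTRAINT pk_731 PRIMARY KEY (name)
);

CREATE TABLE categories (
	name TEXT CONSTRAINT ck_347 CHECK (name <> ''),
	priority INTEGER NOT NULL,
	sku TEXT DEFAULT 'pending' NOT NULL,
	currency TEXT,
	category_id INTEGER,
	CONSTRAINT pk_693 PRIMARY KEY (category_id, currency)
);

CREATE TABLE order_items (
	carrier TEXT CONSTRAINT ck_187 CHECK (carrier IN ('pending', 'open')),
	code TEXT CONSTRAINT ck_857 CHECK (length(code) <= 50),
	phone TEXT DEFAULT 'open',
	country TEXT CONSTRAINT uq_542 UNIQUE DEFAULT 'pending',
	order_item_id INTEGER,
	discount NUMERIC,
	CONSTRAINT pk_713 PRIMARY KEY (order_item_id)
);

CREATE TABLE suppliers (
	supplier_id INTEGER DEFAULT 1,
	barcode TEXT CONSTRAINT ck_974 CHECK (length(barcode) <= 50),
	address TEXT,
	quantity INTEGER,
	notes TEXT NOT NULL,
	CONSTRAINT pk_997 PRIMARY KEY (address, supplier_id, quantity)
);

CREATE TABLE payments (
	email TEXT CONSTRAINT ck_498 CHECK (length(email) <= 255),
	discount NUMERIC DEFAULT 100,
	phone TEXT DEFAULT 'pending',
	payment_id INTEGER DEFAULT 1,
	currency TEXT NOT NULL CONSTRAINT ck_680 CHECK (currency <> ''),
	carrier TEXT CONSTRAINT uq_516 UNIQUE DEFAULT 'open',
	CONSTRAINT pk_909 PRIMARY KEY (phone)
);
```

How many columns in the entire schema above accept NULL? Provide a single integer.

shipments: 3 nullable (shipment_id, currency, price — PK (name) and explicit NOT NULL columns excluded).
categories: 1 nullable (name — PK (category_id, currency) and explicit NOT NULL columns excluded).
order_items: 5 nullable (carrier, code, phone, country, discount — PK (order_item_id) and explicit NOT NULL columns excluded).
suppliers: 1 nullable (barcode — PK (address, supplier_id, quantity) and explicit NOT NULL columns excluded).
payments: 4 nullable (email, discount, payment_id, carrier — PK (phone) and explicit NOT NULL columns excluded).
Total: 3 + 1 + 5 + 1 + 4 = 14.

14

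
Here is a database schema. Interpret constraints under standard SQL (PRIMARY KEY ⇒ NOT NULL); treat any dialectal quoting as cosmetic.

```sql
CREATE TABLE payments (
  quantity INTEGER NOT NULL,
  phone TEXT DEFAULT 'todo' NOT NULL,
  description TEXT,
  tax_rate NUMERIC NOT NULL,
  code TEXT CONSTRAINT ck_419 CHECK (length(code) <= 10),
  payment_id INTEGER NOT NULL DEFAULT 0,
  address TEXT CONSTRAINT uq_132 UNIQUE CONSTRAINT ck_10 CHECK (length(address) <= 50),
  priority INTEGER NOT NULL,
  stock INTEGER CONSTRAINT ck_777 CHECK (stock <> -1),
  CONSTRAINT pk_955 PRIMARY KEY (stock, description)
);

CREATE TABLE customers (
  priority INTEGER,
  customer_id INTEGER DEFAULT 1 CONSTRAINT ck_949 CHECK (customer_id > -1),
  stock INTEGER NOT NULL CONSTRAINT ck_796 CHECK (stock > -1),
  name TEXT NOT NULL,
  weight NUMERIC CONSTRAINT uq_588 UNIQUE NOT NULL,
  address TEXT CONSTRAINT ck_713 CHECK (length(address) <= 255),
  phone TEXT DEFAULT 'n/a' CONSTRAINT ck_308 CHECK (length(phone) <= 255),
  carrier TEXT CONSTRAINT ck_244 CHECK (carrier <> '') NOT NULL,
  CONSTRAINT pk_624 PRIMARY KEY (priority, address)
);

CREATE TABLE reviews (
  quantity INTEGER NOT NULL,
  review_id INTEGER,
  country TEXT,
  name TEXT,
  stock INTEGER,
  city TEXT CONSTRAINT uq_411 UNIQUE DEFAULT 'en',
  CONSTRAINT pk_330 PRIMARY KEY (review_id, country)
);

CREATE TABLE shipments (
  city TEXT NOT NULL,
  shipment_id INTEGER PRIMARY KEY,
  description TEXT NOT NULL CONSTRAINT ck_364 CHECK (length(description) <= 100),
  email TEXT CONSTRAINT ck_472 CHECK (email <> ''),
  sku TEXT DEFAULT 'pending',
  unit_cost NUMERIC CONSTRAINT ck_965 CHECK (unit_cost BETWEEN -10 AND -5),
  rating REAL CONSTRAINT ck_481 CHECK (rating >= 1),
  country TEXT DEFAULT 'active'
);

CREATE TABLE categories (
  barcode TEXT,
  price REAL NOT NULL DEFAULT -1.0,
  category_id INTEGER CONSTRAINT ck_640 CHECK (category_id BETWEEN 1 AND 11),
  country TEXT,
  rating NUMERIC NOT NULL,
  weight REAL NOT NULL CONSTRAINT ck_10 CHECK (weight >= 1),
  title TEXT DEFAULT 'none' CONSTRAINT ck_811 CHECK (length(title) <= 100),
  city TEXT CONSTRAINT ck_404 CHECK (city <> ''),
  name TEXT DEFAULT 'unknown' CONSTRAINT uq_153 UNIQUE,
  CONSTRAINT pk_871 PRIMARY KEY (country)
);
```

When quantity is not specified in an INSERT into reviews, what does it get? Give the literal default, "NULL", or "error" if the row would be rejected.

quantity has no DEFAULT clause.
Omitting it would insert NULL, but it is declared NOT NULL, so the INSERT fails.

error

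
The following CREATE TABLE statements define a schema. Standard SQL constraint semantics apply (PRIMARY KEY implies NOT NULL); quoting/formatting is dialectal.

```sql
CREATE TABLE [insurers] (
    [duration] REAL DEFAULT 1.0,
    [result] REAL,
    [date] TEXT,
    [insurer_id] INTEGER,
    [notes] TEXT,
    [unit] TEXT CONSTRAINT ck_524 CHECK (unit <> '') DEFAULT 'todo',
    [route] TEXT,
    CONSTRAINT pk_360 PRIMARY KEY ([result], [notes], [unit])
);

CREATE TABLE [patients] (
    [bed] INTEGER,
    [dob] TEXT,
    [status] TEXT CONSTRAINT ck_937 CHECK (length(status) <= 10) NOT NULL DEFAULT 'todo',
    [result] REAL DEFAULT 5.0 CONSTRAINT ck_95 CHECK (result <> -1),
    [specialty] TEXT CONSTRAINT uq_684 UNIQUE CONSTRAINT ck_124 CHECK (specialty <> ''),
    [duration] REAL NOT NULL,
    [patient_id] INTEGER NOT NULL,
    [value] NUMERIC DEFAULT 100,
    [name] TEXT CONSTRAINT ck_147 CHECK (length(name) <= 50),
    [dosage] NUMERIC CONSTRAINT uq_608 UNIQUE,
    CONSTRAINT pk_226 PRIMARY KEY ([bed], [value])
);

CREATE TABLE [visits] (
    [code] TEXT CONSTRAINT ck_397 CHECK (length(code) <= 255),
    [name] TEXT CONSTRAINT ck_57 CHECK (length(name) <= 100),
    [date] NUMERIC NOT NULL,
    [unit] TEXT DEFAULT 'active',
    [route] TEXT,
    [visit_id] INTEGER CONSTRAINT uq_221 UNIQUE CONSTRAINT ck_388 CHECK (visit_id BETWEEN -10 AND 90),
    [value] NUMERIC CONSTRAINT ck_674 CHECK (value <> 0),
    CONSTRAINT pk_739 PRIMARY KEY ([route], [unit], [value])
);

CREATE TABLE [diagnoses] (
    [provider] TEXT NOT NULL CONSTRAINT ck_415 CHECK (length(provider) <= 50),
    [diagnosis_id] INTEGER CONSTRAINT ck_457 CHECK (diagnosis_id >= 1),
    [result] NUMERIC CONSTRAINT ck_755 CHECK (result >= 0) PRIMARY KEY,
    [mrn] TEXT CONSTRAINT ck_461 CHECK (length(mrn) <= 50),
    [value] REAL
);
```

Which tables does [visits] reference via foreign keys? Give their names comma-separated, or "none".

No column in visits has a REFERENCES clause.

none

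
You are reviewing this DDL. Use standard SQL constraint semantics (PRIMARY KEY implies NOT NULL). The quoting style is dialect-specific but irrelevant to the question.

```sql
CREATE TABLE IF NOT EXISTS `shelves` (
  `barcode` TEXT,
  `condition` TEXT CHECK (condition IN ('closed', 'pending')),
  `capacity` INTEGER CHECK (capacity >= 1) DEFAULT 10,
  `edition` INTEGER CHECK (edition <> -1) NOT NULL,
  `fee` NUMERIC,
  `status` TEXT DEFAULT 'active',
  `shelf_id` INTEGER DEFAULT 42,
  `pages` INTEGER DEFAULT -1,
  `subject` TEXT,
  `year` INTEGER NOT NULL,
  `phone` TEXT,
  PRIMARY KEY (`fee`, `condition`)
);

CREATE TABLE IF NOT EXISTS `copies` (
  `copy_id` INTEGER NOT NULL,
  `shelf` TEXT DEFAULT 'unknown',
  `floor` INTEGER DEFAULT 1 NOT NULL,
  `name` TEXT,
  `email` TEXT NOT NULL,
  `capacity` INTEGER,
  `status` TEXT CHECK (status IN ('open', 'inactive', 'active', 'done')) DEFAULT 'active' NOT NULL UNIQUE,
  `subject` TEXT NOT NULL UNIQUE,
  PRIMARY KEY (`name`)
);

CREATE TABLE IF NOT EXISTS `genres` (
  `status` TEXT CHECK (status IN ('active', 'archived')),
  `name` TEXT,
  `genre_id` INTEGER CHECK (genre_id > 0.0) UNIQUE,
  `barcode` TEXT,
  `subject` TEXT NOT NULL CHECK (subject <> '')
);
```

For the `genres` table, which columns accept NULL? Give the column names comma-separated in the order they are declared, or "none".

- status: CHECK does not forbid NULL (a CHECK constraint passes when its expression is NULL) → nullable.
- name: no NOT NULL constraint applies → nullable.
- genre_id: CHECK does not forbid NULL (a CHECK constraint passes when its expression is NULL) → nullable.
- barcode: no NOT NULL constraint applies → nullable.
- subject: declared NOT NULL → not nullable.

status, name, genre_id, barcode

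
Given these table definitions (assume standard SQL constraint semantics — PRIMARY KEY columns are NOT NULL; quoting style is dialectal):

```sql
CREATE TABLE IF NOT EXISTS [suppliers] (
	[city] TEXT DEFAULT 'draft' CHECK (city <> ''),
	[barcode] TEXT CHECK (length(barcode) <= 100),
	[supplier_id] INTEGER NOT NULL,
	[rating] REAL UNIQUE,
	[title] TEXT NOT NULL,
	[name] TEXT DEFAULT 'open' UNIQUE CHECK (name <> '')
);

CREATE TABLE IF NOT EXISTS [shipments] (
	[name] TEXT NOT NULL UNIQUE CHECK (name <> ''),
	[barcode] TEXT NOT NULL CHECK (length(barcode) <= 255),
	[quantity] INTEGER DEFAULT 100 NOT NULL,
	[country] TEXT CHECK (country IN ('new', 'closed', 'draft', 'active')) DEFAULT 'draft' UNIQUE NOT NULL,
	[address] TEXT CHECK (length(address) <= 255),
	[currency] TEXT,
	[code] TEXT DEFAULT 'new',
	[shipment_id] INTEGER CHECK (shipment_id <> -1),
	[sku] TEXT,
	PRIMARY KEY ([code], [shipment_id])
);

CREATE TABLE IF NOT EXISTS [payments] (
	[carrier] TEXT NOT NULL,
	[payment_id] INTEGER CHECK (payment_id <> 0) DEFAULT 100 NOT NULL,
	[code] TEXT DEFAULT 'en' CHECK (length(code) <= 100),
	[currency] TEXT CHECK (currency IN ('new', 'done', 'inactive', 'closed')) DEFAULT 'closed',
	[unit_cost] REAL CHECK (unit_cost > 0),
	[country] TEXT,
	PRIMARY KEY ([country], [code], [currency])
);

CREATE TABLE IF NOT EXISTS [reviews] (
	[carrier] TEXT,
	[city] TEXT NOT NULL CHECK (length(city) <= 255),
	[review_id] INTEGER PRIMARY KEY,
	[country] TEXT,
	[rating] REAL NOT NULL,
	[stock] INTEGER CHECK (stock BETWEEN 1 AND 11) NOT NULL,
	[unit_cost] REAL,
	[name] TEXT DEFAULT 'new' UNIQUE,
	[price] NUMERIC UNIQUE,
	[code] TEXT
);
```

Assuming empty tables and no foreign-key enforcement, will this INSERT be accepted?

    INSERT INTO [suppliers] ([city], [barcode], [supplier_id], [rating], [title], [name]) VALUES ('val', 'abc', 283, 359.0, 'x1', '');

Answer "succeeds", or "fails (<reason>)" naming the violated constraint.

The value '' for name violates CHECK (name <> '').

fails (CHECK on name)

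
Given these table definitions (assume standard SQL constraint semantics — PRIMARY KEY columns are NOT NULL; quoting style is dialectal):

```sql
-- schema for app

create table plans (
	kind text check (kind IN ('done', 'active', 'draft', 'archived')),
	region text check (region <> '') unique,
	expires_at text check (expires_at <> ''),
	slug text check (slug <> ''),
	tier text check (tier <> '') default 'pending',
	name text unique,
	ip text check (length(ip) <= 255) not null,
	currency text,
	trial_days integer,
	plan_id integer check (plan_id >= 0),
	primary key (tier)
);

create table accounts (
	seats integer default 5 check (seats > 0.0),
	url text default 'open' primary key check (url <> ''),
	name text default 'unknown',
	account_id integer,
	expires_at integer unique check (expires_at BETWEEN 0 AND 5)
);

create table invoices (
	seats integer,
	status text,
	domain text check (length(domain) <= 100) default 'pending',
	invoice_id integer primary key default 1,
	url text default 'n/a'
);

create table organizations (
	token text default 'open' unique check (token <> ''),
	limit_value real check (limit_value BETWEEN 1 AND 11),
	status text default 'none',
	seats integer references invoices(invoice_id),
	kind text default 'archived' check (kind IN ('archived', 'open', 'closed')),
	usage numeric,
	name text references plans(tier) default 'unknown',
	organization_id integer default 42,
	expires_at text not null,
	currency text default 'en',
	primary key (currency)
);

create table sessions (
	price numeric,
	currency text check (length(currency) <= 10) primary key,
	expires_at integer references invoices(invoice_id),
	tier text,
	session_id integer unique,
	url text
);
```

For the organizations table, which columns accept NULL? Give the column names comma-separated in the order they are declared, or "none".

- token: CHECK does not forbid NULL (a CHECK constraint passes when its expression is NULL) → nullable.
- limit_value: CHECK does not forbid NULL (a CHECK constraint passes when its expression is NULL) → nullable.
- status: DEFAULT only fills an omitted column; an explicit NULL is still allowed → nullable.
- seats: a foreign key column may be NULL unless separately constrained → nullable.
- kind: CHECK does not forbid NULL (a CHECK constraint passes when its expression is NULL) → nullable.
- usage: no NOT NULL constraint applies → nullable.
- name: a foreign key column may be NULL unless separately constrained → nullable.
- organization_id: DEFAULT only fills an omitted column; an explicit NULL is still allowed → nullable.
- expires_at: declared NOT NULL → not nullable.
- currency: part of the PRIMARY KEY, which implies NOT NULL → not nullable.

token, limit_value, status, seats, kind, usage, name, organization_id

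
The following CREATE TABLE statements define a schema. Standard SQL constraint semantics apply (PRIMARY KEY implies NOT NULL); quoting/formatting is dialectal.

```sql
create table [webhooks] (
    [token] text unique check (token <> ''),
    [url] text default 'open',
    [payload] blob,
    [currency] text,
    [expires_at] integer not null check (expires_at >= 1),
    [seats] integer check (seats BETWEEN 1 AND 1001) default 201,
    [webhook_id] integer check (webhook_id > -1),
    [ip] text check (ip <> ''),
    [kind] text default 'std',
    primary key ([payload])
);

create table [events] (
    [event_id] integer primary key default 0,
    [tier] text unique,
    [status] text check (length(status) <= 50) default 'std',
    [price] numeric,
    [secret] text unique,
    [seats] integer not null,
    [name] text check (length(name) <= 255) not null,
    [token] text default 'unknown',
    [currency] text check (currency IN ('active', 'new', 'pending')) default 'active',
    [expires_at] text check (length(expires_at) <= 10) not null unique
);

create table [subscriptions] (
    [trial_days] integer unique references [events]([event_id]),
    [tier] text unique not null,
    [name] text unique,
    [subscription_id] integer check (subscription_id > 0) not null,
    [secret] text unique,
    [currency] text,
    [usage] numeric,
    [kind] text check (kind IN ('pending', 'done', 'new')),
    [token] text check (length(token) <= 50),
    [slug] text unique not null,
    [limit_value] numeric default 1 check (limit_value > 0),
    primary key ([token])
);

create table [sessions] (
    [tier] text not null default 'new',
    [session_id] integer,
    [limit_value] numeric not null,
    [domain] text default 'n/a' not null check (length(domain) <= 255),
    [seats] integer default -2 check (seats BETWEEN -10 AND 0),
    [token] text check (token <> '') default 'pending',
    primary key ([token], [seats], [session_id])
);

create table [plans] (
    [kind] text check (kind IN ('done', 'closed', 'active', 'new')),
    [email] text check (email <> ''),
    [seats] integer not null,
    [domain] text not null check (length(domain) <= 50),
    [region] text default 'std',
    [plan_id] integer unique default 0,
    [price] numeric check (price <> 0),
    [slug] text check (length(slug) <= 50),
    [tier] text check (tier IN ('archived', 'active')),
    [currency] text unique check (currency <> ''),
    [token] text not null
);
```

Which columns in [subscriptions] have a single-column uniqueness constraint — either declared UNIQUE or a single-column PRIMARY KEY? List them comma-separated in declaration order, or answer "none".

trial_days, tier, name, secret, token, slug

- trial_days: declared UNIQUE → unique.
- tier: declared UNIQUE → unique.
- name: declared UNIQUE → unique.
- subscription_id: no UNIQUE or single-column PK constraint.
- secret: declared UNIQUE → unique.
- currency: no UNIQUE or single-column PK constraint.
- usage: no UNIQUE or single-column PK constraint.
- kind: no UNIQUE or single-column PK constraint.
- token: single-column PRIMARY KEY → unique.
- slug: declared UNIQUE → unique.
- limit_value: no UNIQUE or single-column PK constraint.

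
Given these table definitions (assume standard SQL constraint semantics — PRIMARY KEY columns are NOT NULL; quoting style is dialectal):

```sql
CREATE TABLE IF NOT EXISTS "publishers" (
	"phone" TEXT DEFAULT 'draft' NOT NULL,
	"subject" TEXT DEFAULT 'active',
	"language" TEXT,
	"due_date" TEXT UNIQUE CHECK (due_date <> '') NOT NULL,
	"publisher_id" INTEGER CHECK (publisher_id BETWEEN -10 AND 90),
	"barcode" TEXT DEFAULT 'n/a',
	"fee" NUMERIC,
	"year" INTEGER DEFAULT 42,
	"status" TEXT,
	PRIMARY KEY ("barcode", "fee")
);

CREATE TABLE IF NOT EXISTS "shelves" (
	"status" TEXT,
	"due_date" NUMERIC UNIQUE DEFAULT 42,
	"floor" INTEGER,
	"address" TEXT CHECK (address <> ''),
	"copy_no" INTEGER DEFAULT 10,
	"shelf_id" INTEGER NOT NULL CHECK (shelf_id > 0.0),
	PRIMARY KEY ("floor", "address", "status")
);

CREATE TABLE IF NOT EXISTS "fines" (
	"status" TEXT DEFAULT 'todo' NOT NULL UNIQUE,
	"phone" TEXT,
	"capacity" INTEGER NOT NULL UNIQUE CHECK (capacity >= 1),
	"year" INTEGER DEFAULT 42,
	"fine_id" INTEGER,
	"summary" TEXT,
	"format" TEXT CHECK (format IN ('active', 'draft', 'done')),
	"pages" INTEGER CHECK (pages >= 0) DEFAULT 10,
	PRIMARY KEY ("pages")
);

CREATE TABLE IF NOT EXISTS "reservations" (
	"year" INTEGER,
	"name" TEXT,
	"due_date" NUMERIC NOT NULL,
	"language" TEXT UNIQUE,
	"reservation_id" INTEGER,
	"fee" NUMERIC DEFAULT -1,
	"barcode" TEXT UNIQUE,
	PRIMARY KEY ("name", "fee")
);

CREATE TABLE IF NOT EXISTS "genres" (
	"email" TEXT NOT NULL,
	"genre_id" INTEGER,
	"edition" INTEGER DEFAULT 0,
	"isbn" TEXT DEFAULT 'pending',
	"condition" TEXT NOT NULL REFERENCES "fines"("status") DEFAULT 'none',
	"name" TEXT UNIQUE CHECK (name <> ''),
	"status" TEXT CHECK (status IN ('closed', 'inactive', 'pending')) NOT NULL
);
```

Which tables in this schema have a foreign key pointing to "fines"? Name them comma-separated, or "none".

- genres.condition references fines(status).

genres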